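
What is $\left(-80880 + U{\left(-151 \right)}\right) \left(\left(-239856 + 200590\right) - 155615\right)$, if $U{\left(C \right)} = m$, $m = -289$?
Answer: $15818295889$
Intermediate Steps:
$U{\left(C \right)} = -289$
$\left(-80880 + U{\left(-151 \right)}\right) \left(\left(-239856 + 200590\right) - 155615\right) = \left(-80880 - 289\right) \left(\left(-239856 + 200590\right) - 155615\right) = - 81169 \left(-39266 - 155615\right) = \left(-81169\right) \left(-194881\right) = 15818295889$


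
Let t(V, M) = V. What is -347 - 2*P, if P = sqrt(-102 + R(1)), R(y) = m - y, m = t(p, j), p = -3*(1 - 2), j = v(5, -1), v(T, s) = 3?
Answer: -347 - 20*I ≈ -347.0 - 20.0*I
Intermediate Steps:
j = 3
p = 3 (p = -3*(-1) = 3)
m = 3
R(y) = 3 - y
P = 10*I (P = sqrt(-102 + (3 - 1*1)) = sqrt(-102 + (3 - 1)) = sqrt(-102 + 2) = sqrt(-100) = 10*I ≈ 10.0*I)
-347 - 2*P = -347 - 20*I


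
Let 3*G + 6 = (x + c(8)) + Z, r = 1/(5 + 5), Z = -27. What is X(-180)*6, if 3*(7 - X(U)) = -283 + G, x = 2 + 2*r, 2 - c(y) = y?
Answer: 9488/15 ≈ 632.53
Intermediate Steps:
r = ⅒ (r = 1/10 = ⅒ ≈ 0.10000)
c(y) = 2 - y
x = 11/5 (x = 2 + 2*(⅒) = 2 + ⅕ = 11/5 ≈ 2.2000)
G = -184/15 (G = -2 + ((11/5 + (2 - 1*8)) - 27)/3 = -2 + ((11/5 + (2 - 8)) - 27)/3 = -2 + ((11/5 - 6) - 27)/3 = -2 + (-19/5 - 27)/3 = -2 + (⅓)*(-154/5) = -2 - 154/15 = -184/15 ≈ -12.267)
X(U) = 4744/45 (X(U) = 7 - (-283 - 184/15)/3 = 7 - ⅓*(-4429/15) = 7 + 4429/45 = 4744/45)
X(-180)*6 = (4744/45)*6 = 9488/15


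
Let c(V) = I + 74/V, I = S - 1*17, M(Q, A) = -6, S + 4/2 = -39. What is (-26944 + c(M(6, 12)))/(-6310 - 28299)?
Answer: 81043/103827 ≈ 0.78056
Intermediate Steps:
S = -41 (S = -2 - 39 = -41)
I = -58 (I = -41 - 1*17 = -41 - 17 = -58)
c(V) = -58 + 74/V
(-26944 + c(M(6, 12)))/(-6310 - 28299) = (-26944 + (-58 + 74/(-6)))/(-6310 - 28299) = (-26944 + (-58 + 74*(-⅙)))/(-34609) = (-26944 + (-58 - 37/3))*(-1/34609) = (-26944 - 211/3)*(-1/34609) = -81043/3*(-1/34609) = 81043/103827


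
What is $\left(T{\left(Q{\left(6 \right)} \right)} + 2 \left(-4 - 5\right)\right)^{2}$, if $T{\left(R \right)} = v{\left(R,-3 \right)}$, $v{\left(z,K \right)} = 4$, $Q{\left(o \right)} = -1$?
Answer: $196$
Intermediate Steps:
$T{\left(R \right)} = 4$
$\left(T{\left(Q{\left(6 \right)} \right)} + 2 \left(-4 - 5\right)\right)^{2} = \left(4 + 2 \left(-4 - 5\right)\right)^{2} = \left(4 + 2 \left(-9\right)\right)^{2} = \left(4 - 18\right)^{2} = \left(-14\right)^{2} = 196$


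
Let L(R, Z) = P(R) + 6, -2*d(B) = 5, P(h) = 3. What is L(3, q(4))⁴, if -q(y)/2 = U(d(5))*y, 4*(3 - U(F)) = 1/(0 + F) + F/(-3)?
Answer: 6561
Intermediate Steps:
d(B) = -5/2 (d(B) = -½*5 = -5/2)
U(F) = 3 - 1/(4*F) + F/12 (U(F) = 3 - (1/(0 + F) + F/(-3))/4 = 3 - (1/F + F*(-⅓))/4 = 3 - (1/F - F/3)/4 = 3 + (-1/(4*F) + F/12) = 3 - 1/(4*F) + F/12)
q(y) = -347*y/60 (q(y) = -2*(-3 - 5*(36 - 5/2)/2)/(12*(-5/2))*y = -2*(1/12)*(-⅖)*(-3 - 5/2*67/2)*y = -2*(1/12)*(-⅖)*(-3 - 335/4)*y = -2*(1/12)*(-⅖)*(-347/4)*y = -347*y/60)
L(R, Z) = 9 (L(R, Z) = 3 + 6 = 9)
L(3, q(4))⁴ = 9⁴ = 6561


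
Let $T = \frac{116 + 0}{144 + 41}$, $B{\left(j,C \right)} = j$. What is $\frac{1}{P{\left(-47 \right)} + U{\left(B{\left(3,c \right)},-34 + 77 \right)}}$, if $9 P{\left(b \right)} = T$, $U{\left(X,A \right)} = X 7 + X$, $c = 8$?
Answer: $\frac{1665}{40076} \approx 0.041546$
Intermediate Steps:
$U{\left(X,A \right)} = 8 X$ ($U{\left(X,A \right)} = 7 X + X = 8 X$)
$T = \frac{116}{185} \approx 0.62703$
$P{\left(b \right)} = \frac{116}{1665}$ ($P{\left(b \right)} = \frac{1}{9} \cdot \frac{116}{185} = \frac{116}{1665}$)
$\frac{1}{P{\left(-47 \right)} + U{\left(B{\left(3,c \right)},-34 + 77 \right)}} = \frac{1}{\frac{116}{1665} + 8 \cdot 3} = \frac{1}{\frac{116}{1665} + 24} = \frac{1}{\frac{40076}{1665}} = \frac{1665}{40076}$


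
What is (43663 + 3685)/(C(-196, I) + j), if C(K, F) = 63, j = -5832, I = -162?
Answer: -47348/5769 ≈ -8.2073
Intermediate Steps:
(43663 + 3685)/(C(-196, I) + j) = (43663 + 3685)/(63 - 5832) = 47348/(-5769) = 47348*(-1/5769) = -47348/5769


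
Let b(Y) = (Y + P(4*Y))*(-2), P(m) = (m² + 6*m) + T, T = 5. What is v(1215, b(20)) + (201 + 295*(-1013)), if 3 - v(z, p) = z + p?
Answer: -286036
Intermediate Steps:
P(m) = 5 + m² + 6*m (P(m) = (m² + 6*m) + 5 = 5 + m² + 6*m)
b(Y) = -10 - 50*Y - 32*Y² (b(Y) = (Y + (5 + (4*Y)² + 6*(4*Y)))*(-2) = (Y + (5 + 16*Y² + 24*Y))*(-2) = (5 + 16*Y² + 25*Y)*(-2) = -10 - 50*Y - 32*Y²)
v(z, p) = 3 - p - z (v(z, p) = 3 - (z + p) = 3 - (p + z) = 3 + (-p - z) = 3 - p - z)
v(1215, b(20)) + (201 + 295*(-1013)) = (3 - (-10 - 50*20 - 32*20²) - 1*1215) + (201 + 295*(-1013)) = (3 - (-10 - 1000 - 32*400) - 1215) + (201 - 298835) = (3 - (-10 - 1000 - 12800) - 1215) - 298634 = (3 - 1*(-13810) - 1215) - 298634 = (3 + 13810 - 1215) - 298634 = 12598 - 298634 = -286036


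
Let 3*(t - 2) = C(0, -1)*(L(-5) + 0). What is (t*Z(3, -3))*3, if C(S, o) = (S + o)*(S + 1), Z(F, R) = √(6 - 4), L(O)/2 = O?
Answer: 16*√2 ≈ 22.627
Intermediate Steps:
L(O) = 2*O
Z(F, R) = √2
C(S, o) = (1 + S)*(S + o) (C(S, o) = (S + o)*(1 + S) = (1 + S)*(S + o))
t = 16/3 (t = 2 + ((0 - 1 + 0² + 0*(-1))*(2*(-5) + 0))/3 = 2 + ((0 - 1 + 0 + 0)*(-10 + 0))/3 = 2 + (-1*(-10))/3 = 2 + (⅓)*10 = 2 + 10/3 = 16/3 ≈ 5.3333)
(t*Z(3, -3))*3 = (16*√2/3)*3 = 16*√2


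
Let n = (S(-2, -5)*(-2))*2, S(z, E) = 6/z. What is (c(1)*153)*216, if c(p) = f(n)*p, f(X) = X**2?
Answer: 4758912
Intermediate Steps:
n = 12 (n = ((6/(-2))*(-2))*2 = ((6*(-1/2))*(-2))*2 = -3*(-2)*2 = 6*2 = 12)
c(p) = 144*p (c(p) = 12**2*p = 144*p)
(c(1)*153)*216 = ((144*1)*153)*216 = (144*153)*216 = 22032*216 = 4758912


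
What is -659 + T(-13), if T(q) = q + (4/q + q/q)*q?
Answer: -681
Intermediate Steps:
T(q) = q + q*(1 + 4/q) (T(q) = q + (4/q + 1)*q = q + (1 + 4/q)*q = q + q*(1 + 4/q))
-659 + T(-13) = -659 + (4 + 2*(-13)) = -659 + (4 - 26) = -659 - 22 = -681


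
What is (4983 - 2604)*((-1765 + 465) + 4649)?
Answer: 7967271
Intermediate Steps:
(4983 - 2604)*((-1765 + 465) + 4649) = 2379*(-1300 + 4649) = 2379*3349 = 7967271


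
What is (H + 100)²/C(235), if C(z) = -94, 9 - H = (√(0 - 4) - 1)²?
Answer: -6264/47 - 448*I/47 ≈ -133.28 - 9.5319*I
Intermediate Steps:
H = 9 - (-1 + 2*I)² (H = 9 - (√(0 - 4) - 1)² = 9 - (√(-4) - 1)² = 9 - (2*I - 1)² = 9 - (-1 + 2*I)² ≈ 12.0 + 4.0*I)
(H + 100)²/C(235) = ((12 + 4*I) + 100)²/(-94) = (112 + 4*I)²*(-1/94) = -(112 + 4*I)²/94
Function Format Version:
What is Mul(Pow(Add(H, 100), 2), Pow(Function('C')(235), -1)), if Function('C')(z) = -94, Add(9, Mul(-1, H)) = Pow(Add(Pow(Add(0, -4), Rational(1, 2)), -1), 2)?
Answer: Add(Rational(-6264, 47), Mul(Rational(-448, 47), I)) ≈ Add(-133.28, Mul(-9.5319, I))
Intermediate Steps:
H = Add(9, Mul(-1, Pow(Add(-1, Mul(2, I)), 2))) (H = Add(9, Mul(-1, Pow(Add(Pow(Add(0, -4), Rational(1, 2)), -1), 2))) = Add(9, Mul(-1, Pow(Add(Pow(-4, Rational(1, 2)), -1), 2))) = Add(9, Mul(-1, Pow(Add(Mul(2, I), -1), 2))) = Add(9, Mul(-1, Pow(Add(-1, Mul(2, I)), 2))) ≈ Add(12.000, Mul(4.0000, I)))
Mul(Pow(Add(H, 100), 2), Pow(Function('C')(235), -1)) = Mul(Pow(Add(Add(12, Mul(4, I)), 100), 2), Pow(-94, -1)) = Mul(Pow(Add(112, Mul(4, I)), 2), Rational(-1, 94)) = Mul(Rational(-1, 94), Pow(Add(112, Mul(4, I)), 2))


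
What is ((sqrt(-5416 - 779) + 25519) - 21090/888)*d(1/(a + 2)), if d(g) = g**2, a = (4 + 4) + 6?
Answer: 101981/1024 + I*sqrt(6195)/256 ≈ 99.591 + 0.30745*I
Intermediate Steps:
a = 14 (a = 8 + 6 = 14)
((sqrt(-5416 - 779) + 25519) - 21090/888)*d(1/(a + 2)) = ((sqrt(-5416 - 779) + 25519) - 21090/888)*(1/(14 + 2))**2 = ((sqrt(-6195) + 25519) - 21090*1/888)*(1/16)**2 = ((I*sqrt(6195) + 25519) - 95/4)*(1/16)**2 = ((25519 + I*sqrt(6195)) - 95/4)*(1/256) = (101981/4 + I*sqrt(6195))*(1/256) = 101981/1024 + I*sqrt(6195)/256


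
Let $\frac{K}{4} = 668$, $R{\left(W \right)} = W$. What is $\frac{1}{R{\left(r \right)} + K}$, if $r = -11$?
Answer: $\frac{1}{2661} \approx 0.0003758$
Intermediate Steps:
$K = 2672$ ($K = 4 \cdot 668 = 2672$)
$\frac{1}{R{\left(r \right)} + K} = \frac{1}{-11 + 2672} = \frac{1}{2661}$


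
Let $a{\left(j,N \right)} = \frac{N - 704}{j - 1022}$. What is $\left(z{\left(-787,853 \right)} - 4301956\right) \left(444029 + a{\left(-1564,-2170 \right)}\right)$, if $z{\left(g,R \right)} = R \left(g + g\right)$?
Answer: $- \frac{1080242279725284}{431} \approx -2.5064 \cdot 10^{12}$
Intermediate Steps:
$a{\left(j,N \right)} = \frac{-704 + N}{-1022 + j}$
$z{\left(g,R \right)} = 2 R g$ ($z{\left(g,R \right)} = R 2 g = 2 R g$)
$\left(z{\left(-787,853 \right)} - 4301956\right) \left(444029 + a{\left(-1564,-2170 \right)}\right) = \left(2 \cdot 853 \left(-787\right) - 4301956\right) \left(444029 + \frac{-704 - 2170}{-1022 - 1564}\right) = \left(-1342622 - 4301956\right) \left(444029 + \frac{1}{-2586} \left(-2874\right)\right) = - 5644578 \left(444029 - - \frac{479}{431}\right) = - 5644578 \left(444029 + \frac{479}{431}\right) = \left(-5644578\right) \frac{191376978}{431} = - \frac{1080242279725284}{431}$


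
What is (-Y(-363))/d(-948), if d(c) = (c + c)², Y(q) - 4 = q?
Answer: 359/3594816 ≈ 9.9866e-5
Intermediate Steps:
Y(q) = 4 + q
d(c) = 4*c² (d(c) = (2*c)² = 4*c²)
(-Y(-363))/d(-948) = (-(4 - 363))/((4*(-948)²)) = (-1*(-359))/((4*898704)) = 359/3594816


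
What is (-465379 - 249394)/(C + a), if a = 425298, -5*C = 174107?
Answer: -3573865/1952383 ≈ -1.8305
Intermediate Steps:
C = -174107/5 (C = -⅕*174107 = -174107/5 ≈ -34821.)
(-465379 - 249394)/(C + a) = (-465379 - 249394)/(-174107/5 + 425298) = -714773/1952383/5 = -714773*5/1952383 = -3573865/1952383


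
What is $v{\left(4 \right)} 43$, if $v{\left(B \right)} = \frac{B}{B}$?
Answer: $43$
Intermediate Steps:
$v{\left(B \right)} = 1$
$v{\left(4 \right)} 43 = 1 \cdot 43 = 43$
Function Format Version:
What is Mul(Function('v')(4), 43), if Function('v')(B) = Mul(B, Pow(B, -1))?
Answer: 43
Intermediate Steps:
Function('v')(B) = 1
Mul(Function('v')(4), 43) = Mul(1, 43) = 43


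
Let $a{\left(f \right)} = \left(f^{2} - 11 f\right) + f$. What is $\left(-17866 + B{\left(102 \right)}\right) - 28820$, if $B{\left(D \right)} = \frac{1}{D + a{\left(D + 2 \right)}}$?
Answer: $- \frac{461164307}{9878} \approx -46686.0$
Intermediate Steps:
$a{\left(f \right)} = f^{2} - 10 f$
$B{\left(D \right)} = \frac{1}{D + \left(-8 + D\right) \left(2 + D\right)}$ ($B{\left(D \right)} = \frac{1}{D + \left(D + 2\right) \left(-10 + \left(D + 2\right)\right)} = \frac{1}{D + \left(2 + D\right) \left(-10 + \left(2 + D\right)\right)} = \frac{1}{D + \left(2 + D\right) \left(-8 + D\right)} = \frac{1}{D + \left(-8 + D\right) \left(2 + D\right)}$)
$\left(-17866 + B{\left(102 \right)}\right) - 28820 = \left(-17866 + \frac{1}{102 + \left(-8 + 102\right) \left(2 + 102\right)}\right) - 28820 = \left(-17866 + \frac{1}{102 + 94 \cdot 104}\right) - 28820 = \left(-17866 + \frac{1}{102 + 9776}\right) - 28820 = \left(-17866 + \frac{1}{9878}\right) - 28820 = - \frac{176480347}{9878} - 28820 = - \frac{461164307}{9878}$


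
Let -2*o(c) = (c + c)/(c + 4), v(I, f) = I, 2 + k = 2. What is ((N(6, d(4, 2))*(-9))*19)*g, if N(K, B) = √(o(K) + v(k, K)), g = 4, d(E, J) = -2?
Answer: -684*I*√15/5 ≈ -529.82*I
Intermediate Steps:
k = 0 (k = -2 + 2 = 0)
o(c) = -c/(4 + c) (o(c) = -(c + c)/(2*(c + 4)) = -2*c/(2*(4 + c)) = -c/(4 + c))
N(K, B) = √(-K/(4 + K)) (N(K, B) = √(-K/(4 + K) + 0) = √(-K/(4 + K)))
((N(6, d(4, 2))*(-9))*19)*g = ((√(-1*6/(4 + 6))*(-9))*19)*4 = ((√(-1*6/10)*(-9))*19)*4 = ((√(-1*6*⅒)*(-9))*19)*4 = ((√(-⅗)*(-9))*19)*4 = (((I*√15/5)*(-9))*19)*4 = (-9*I*√15/5*19)*4 = -171*I*√15/5*4 = -684*I*√15/5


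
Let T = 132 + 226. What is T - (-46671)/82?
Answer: 76027/82 ≈ 927.16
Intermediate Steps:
T = 358
T - (-46671)/82 = 358 - (-46671)/82 = 358 - 331*(-141/82) = 358 + 46671/82 = 76027/82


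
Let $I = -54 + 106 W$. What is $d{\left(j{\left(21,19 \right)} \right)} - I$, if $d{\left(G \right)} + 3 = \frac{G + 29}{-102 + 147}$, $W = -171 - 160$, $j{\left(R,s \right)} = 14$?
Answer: $\frac{1581208}{45} \approx 35138.0$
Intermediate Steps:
$W = -331$ ($W = -171 - 160 = -331$)
$I = -35140$ ($I = -54 + 106 \left(-331\right) = -54 - 35086 = -35140$)
$d{\left(G \right)} = - \frac{106}{45} + \frac{G}{45}$ ($d{\left(G \right)} = -3 + \frac{G + 29}{-102 + 147} = -3 + \frac{29 + G}{45} = -3 + \left(29 + G\right) \frac{1}{45} = -3 + \left(\frac{29}{45} + \frac{G}{45}\right) = - \frac{106}{45} + \frac{G}{45}$)
$d{\left(j{\left(21,19 \right)} \right)} - I = \left(- \frac{106}{45} + \frac{1}{45} \cdot 14\right) - -35140 = \left(- \frac{106}{45} + \frac{14}{45}\right) + 35140 = - \frac{92}{45} + 35140 = \frac{1581208}{45}$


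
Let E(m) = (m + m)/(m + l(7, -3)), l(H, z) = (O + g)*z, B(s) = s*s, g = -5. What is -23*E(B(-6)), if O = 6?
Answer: -552/11 ≈ -50.182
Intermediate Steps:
B(s) = s²
l(H, z) = z (l(H, z) = (6 - 5)*z = 1*z = z)
E(m) = 2*m/(-3 + m) (E(m) = (m + m)/(m - 3) = (2*m)/(-3 + m) = 2*m/(-3 + m))
-23*E(B(-6)) = -46*(-6)²/(-3 + (-6)²) = -46*36/(-3 + 36) = -46*36/33 = -23*24/11 = -552/11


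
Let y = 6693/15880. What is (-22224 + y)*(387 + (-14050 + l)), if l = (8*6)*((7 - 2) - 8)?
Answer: 4872634265589/15880 ≈ 3.0684e+8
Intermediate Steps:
l = -144 (l = 48*(5 - 8) = 48*(-3) = -144)
y = 6693/15880 (y = 6693*(1/15880) = 6693/15880 ≈ 0.42147)
(-22224 + y)*(387 + (-14050 + l)) = (-22224 + 6693/15880)*(387 + (-14050 - 144)) = -352910427*(387 - 14194)/15880 = -352910427/15880*(-13807) = 4872634265589/15880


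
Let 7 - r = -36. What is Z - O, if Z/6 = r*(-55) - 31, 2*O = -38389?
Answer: 9637/2 ≈ 4818.5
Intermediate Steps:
O = -38389/2 (O = (½)*(-38389) = -38389/2 ≈ -19195.)
r = 43 (r = 7 - 1*(-36) = 7 + 36 = 43)
Z = -14376 (Z = 6*(43*(-55) - 31) = 6*(-2365 - 31) = 6*(-2396) = -14376)
Z - O = -14376 - 1*(-38389/2) = -14376 + 38389/2 = 9637/2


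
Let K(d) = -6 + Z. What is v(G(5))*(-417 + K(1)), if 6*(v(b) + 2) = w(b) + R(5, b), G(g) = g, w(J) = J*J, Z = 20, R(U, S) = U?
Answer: -1209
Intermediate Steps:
w(J) = J**2
K(d) = 14 (K(d) = -6 + 20 = 14)
v(b) = -7/6 + b**2/6 (v(b) = -2 + (b**2 + 5)/6 = -2 + (5 + b**2)/6 = -2 + (5/6 + b**2/6) = -7/6 + b**2/6)
v(G(5))*(-417 + K(1)) = (-7/6 + (1/6)*5**2)*(-417 + 14) = (-7/6 + (1/6)*25)*(-403) = (-7/6 + 25/6)*(-403) = 3*(-403) = -1209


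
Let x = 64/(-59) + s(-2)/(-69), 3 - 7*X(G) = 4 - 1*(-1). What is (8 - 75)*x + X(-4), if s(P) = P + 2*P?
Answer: 632312/9499 ≈ 66.566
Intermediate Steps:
s(P) = 3*P
X(G) = -2/7 (X(G) = 3/7 - (4 - 1*(-1))/7 = 3/7 - (4 + 1)/7 = 3/7 - 1/7*5 = 3/7 - 5/7 = -2/7)
x = -1354/1357 (x = 64/(-59) + (3*(-2))/(-69) = 64*(-1/59) - 6*(-1/69) = -64/59 + 2/23 = -1354/1357 ≈ -0.99779)
(8 - 75)*x + X(-4) = (8 - 75)*(-1354/1357) - 2/7 = -67*(-1354/1357) - 2/7 = 90718/1357 - 2/7 = 632312/9499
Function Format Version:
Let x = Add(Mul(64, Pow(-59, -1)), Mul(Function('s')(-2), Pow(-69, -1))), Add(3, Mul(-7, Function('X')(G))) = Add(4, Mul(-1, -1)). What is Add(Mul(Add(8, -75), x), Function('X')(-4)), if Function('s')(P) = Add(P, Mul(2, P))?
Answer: Rational(632312, 9499) ≈ 66.566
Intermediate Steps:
Function('s')(P) = Mul(3, P)
Function('X')(G) = Rational(-2, 7) (Function('X')(G) = Add(Rational(3, 7), Mul(Rational(-1, 7), Add(4, Mul(-1, -1)))) = Add(Rational(3, 7), Mul(Rational(-1, 7), Add(4, 1))) = Add(Rational(3, 7), Mul(Rational(-1, 7), 5)) = Add(Rational(3, 7), Rational(-5, 7)) = Rational(-2, 7))
x = Rational(-1354, 1357) (x = Add(Mul(64, Pow(-59, -1)), Mul(Mul(3, -2), Pow(-69, -1))) = Add(Mul(64, Rational(-1, 59)), Mul(-6, Rational(-1, 69))) = Add(Rational(-64, 59), Rational(2, 23)) = Rational(-1354, 1357) ≈ -0.99779)
Add(Mul(Add(8, -75), x), Function('X')(-4)) = Add(Mul(Add(8, -75), Rational(-1354, 1357)), Rational(-2, 7)) = Add(Mul(-67, Rational(-1354, 1357)), Rational(-2, 7)) = Add(Rational(90718, 1357), Rational(-2, 7)) = Rational(632312, 9499)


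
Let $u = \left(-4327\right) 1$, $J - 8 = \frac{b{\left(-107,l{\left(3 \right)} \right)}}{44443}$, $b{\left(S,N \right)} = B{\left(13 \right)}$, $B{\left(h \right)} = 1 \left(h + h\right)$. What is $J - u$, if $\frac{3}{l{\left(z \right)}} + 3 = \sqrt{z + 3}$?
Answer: $\frac{192660431}{44443} \approx 4335.0$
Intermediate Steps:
$B{\left(h \right)} = 2 h$ ($B{\left(h \right)} = 1 \cdot 2 h = 2 h$)
$l{\left(z \right)} = \frac{3}{-3 + \sqrt{3 + z}}$ ($l{\left(z \right)} = \frac{3}{-3 + \sqrt{z + 3}} = \frac{3}{-3 + \sqrt{3 + z}}$)
$b{\left(S,N \right)} = 26$ ($b{\left(S,N \right)} = 2 \cdot 13 = 26$)
$J = \frac{355570}{44443}$ ($J = 8 + \frac{26}{44443} = \frac{355570}{44443} \approx 8.0006$)
$u = -4327$
$J - u = \frac{355570}{44443} - -4327 = \frac{355570}{44443} + 4327 = \frac{192660431}{44443}$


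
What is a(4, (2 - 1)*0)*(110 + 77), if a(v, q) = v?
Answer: 748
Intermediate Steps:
a(4, (2 - 1)*0)*(110 + 77) = 4*(110 + 77) = 4*187 = 748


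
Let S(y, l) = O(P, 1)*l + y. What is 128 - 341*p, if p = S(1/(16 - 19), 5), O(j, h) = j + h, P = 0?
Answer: -4390/3 ≈ -1463.3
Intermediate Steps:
O(j, h) = h + j
S(y, l) = l + y (S(y, l) = (1 + 0)*l + y = 1*l + y = l + y)
p = 14/3 (p = 5 + 1/(16 - 19) = 5 + 1/(-3) = 5 - 1/3 = 14/3 ≈ 4.6667)
128 - 341*p = 128 - 341*14/3 = 128 - 4774/3 = -4390/3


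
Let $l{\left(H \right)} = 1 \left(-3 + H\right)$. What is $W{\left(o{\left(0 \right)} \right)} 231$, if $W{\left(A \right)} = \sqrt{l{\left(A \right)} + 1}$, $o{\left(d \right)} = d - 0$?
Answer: $231 i \sqrt{2} \approx 326.68 i$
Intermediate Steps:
$l{\left(H \right)} = -3 + H$
$o{\left(d \right)} = d$ ($o{\left(d \right)} = d + 0 = d$)
$W{\left(A \right)} = \sqrt{-2 + A}$ ($W{\left(A \right)} = \sqrt{\left(-3 + A\right) + 1} = \sqrt{-2 + A}$)
$W{\left(o{\left(0 \right)} \right)} 231 = \sqrt{-2 + 0} \cdot 231 = \sqrt{-2} \cdot 231 = i \sqrt{2} \cdot 231 = 231 i \sqrt{2}$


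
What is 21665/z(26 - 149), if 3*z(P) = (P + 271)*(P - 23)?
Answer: -64995/21608 ≈ -3.0079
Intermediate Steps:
z(P) = (-23 + P)*(271 + P)/3 (z(P) = ((P + 271)*(P - 23))/3 = ((271 + P)*(-23 + P))/3 = ((-23 + P)*(271 + P))/3 = (-23 + P)*(271 + P)/3)
21665/z(26 - 149) = 21665/(-6233/3 + (26 - 149)²/3 + 248*(26 - 149)/3) = 21665/(-6233/3 + (⅓)*(-123)² + (248/3)*(-123)) = 21665/(-6233/3 + (⅓)*15129 - 10168) = 21665/(-6233/3 + 5043 - 10168) = 21665/(-21608/3) = 21665*(-3/21608) = -64995/21608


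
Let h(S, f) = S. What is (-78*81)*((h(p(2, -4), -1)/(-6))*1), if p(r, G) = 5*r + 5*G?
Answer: -10530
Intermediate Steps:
p(r, G) = 5*G + 5*r
(-78*81)*((h(p(2, -4), -1)/(-6))*1) = (-78*81)*(((5*(-4) + 5*2)/(-6))*1) = -6318*(-20 + 10)*(-⅙) = -6318*(-10*(-⅙)) = -10530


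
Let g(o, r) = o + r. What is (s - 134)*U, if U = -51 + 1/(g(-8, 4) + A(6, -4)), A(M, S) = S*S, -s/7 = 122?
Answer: 150917/3 ≈ 50306.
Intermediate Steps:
s = -854 (s = -7*122 = -854)
A(M, S) = S**2
U = -611/12 (U = -51 + 1/((-8 + 4) + (-4)**2) = -51 + 1/(-4 + 16) = -51 + 1/12 = -611/12 ≈ -50.917)
(s - 134)*U = (-854 - 134)*(-611/12) = -988*(-611/12) = 150917/3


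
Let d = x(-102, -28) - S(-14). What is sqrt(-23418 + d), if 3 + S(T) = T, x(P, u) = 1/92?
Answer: 13*I*sqrt(292997)/46 ≈ 152.97*I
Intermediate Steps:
x(P, u) = 1/92
S(T) = -3 + T
d = 1565/92 (d = 1/92 - (-3 - 14) = 1/92 - 1*(-17) = 1/92 + 17 = 1565/92 ≈ 17.011)
sqrt(-23418 + d) = sqrt(-23418 + 1565/92) = sqrt(-2152891/92) = 13*I*sqrt(292997)/46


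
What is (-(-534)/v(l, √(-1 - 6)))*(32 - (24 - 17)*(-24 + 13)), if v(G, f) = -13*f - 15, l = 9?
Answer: -436545/704 + 378339*I*√7/704 ≈ -620.09 + 1421.9*I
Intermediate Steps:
v(G, f) = -15 - 13*f
(-(-534)/v(l, √(-1 - 6)))*(32 - (24 - 17)*(-24 + 13)) = (-(-534)/(-15 - 13*√(-1 - 6)))*(32 - (24 - 17)*(-24 + 13)) = (-(-534)/(-15 - 13*I*√7))*(32 - 7*(-11)) = (-(-534)/(-15 - 13*I*√7))*(32 - 1*(-77)) = (-(-534)/(-15 - 13*I*√7))*(32 + 77) = (534/(-15 - 13*I*√7))*109 = 58206/(-15 - 13*I*√7)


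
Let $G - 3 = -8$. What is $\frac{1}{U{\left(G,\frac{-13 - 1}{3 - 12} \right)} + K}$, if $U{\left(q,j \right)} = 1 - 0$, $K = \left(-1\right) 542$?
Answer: $- \frac{1}{541} \approx -0.0018484$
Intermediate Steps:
$G = -5$ ($G = 3 - 8 = -5$)
$K = -542$
$U{\left(q,j \right)} = 1$ ($U{\left(q,j \right)} = 1 + 0 = 1$)
$\frac{1}{U{\left(G,\frac{-13 - 1}{3 - 12} \right)} + K} = \frac{1}{1 - 542} = \frac{1}{-541} = - \frac{1}{541}$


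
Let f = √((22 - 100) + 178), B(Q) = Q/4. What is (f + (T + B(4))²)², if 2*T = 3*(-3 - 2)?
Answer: 43681/16 ≈ 2730.1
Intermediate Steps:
T = -15/2 (T = (3*(-3 - 2))/2 = (3*(-5))/2 = (½)*(-15) = -15/2 ≈ -7.5000)
B(Q) = Q/4 (B(Q) = Q*(¼) = Q/4)
f = 10 (f = √(-78 + 178) = √100 = 10)
(f + (T + B(4))²)² = (10 + (-15/2 + (¼)*4)²)² = (10 + (-15/2 + 1)²)² = (10 + (-13/2)²)² = (10 + 169/4)² = (209/4)² = 43681/16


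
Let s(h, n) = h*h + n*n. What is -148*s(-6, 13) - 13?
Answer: -30353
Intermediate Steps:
s(h, n) = h**2 + n**2
-148*s(-6, 13) - 13 = -148*((-6)**2 + 13**2) - 13 = -148*(36 + 169) - 13 = -148*205 - 13 = -30340 - 13 = -30353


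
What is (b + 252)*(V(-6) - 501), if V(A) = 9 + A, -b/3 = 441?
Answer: 533358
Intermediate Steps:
b = -1323 (b = -3*441 = -1323)
(b + 252)*(V(-6) - 501) = (-1323 + 252)*((9 - 6) - 501) = -1071*(3 - 501) = -1071*(-498) = 533358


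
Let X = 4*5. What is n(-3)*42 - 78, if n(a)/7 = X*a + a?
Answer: -18600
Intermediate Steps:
X = 20
n(a) = 147*a (n(a) = 7*(20*a + a) = 7*(21*a) = 147*a)
n(-3)*42 - 78 = (147*(-3))*42 - 78 = -441*42 - 78 = -18522 - 78 = -18600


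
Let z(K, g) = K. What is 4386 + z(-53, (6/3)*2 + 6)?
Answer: 4333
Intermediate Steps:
4386 + z(-53, (6/3)*2 + 6) = 4386 - 53 = 4333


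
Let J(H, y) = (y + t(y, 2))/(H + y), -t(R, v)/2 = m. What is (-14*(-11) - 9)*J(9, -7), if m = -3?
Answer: -145/2 ≈ -72.500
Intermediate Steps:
t(R, v) = 6 (t(R, v) = -2*(-3) = 6)
J(H, y) = (6 + y)/(H + y) (J(H, y) = (y + 6)/(H + y) = (6 + y)/(H + y))
(-14*(-11) - 9)*J(9, -7) = (-14*(-11) - 9)*((6 - 7)/(9 - 7)) = (154 - 9)*(-1/2) = 145*((½)*(-1)) = 145*(-½) = -145/2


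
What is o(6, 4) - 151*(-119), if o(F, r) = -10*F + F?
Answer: 17915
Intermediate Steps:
o(F, r) = -9*F
o(6, 4) - 151*(-119) = -9*6 - 151*(-119) = -54 + 17969 = 17915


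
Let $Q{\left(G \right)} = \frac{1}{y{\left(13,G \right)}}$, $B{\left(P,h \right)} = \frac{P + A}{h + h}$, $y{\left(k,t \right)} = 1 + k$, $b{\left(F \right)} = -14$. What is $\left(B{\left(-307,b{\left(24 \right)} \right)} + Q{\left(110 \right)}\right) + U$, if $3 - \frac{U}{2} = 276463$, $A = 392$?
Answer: $- \frac{15481843}{28} \approx -5.5292 \cdot 10^{5}$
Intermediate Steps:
$B{\left(P,h \right)} = \frac{392 + P}{2 h}$ ($B{\left(P,h \right)} = \frac{P + 392}{h + h} = \frac{392 + P}{2 h}$)
$U = -552920$ ($U = 6 - 552926 = -552920$)
$Q{\left(G \right)} = \frac{1}{14}$ ($Q{\left(G \right)} = \frac{1}{1 + 13} = \frac{1}{14}$)
$\left(B{\left(-307,b{\left(24 \right)} \right)} + Q{\left(110 \right)}\right) + U = \left(\frac{392 - 307}{2 \left(-14\right)} + \frac{1}{14}\right) - 552920 = \left(\frac{1}{2} \left(- \frac{1}{14}\right) 85 + \frac{1}{14}\right) - 552920 = \left(- \frac{85}{28} + \frac{1}{14}\right) - 552920 = - \frac{83}{28} - 552920 = - \frac{15481843}{28}$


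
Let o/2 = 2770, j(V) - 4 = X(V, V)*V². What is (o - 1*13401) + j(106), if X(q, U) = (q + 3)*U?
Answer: 129812887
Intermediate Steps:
X(q, U) = U*(3 + q) (X(q, U) = (3 + q)*U = U*(3 + q))
j(V) = 4 + V³*(3 + V) (j(V) = 4 + (V*(3 + V))*V² = 4 + V³*(3 + V))
o = 5540 (o = 2*2770 = 5540)
(o - 1*13401) + j(106) = (5540 - 1*13401) + (4 + 106³*(3 + 106)) = (5540 - 13401) + (4 + 1191016*109) = -7861 + (4 + 129820744) = -7861 + 129820748 = 129812887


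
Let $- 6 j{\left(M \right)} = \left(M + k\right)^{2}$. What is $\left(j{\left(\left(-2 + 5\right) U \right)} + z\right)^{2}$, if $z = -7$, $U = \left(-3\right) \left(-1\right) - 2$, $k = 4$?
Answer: $\frac{8281}{36} \approx 230.03$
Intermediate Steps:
$U = 1$ ($U = 3 - 2 = 1$)
$j{\left(M \right)} = - \frac{\left(4 + M\right)^{2}}{6}$ ($j{\left(M \right)} = - \frac{\left(M + 4\right)^{2}}{6} = - \frac{\left(4 + M\right)^{2}}{6}$)
$\left(j{\left(\left(-2 + 5\right) U \right)} + z\right)^{2} = \left(- \frac{\left(4 + \left(-2 + 5\right) 1\right)^{2}}{6} - 7\right)^{2} = \left(- \frac{\left(4 + 3 \cdot 1\right)^{2}}{6} - 7\right)^{2} = \left(- \frac{\left(4 + 3\right)^{2}}{6} - 7\right)^{2} = \left(- \frac{7^{2}}{6} - 7\right)^{2} = \left(\left(- \frac{1}{6}\right) 49 - 7\right)^{2} = \left(- \frac{49}{6} - 7\right)^{2} = \left(- \frac{91}{6}\right)^{2} = \frac{8281}{36}$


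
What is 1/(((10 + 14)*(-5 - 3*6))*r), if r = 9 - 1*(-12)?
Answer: -1/11592 ≈ -8.6266e-5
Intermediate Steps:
r = 21 (r = 9 + 12 = 21)
1/(((10 + 14)*(-5 - 3*6))*r) = 1/(((10 + 14)*(-5 - 3*6))*21) = 1/((24*(-5 - 18))*21) = 1/((24*(-23))*21) = 1/(-552*21) = 1/(-11592) = -1/11592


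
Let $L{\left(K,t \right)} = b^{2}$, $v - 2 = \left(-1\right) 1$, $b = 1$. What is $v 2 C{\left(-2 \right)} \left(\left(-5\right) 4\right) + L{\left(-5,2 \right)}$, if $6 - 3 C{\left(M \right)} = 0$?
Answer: $-79$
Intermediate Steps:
$C{\left(M \right)} = 2$ ($C{\left(M \right)} = 2 - 0 = 2 + 0 = 2$)
$v = 1$ ($v = 2 - 1 = 1$)
$L{\left(K,t \right)} = 1$ ($L{\left(K,t \right)} = 1^{2} = 1$)
$v 2 C{\left(-2 \right)} \left(\left(-5\right) 4\right) + L{\left(-5,2 \right)} = 1 \cdot 2 \cdot 2 \left(\left(-5\right) 4\right) + 1 = 1 \cdot 4 \left(-20\right) + 1 = 1 \left(-80\right) + 1 = -80 + 1 = -79$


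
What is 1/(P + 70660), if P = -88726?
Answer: -1/18066 ≈ -5.5353e-5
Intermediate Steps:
1/(P + 70660) = 1/(-88726 + 70660) = 1/(-18066) = -1/18066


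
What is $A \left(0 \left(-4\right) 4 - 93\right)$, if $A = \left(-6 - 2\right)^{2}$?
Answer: $-5952$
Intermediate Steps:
$A = 64$ ($A = \left(-8\right)^{2} = 64$)
$A \left(0 \left(-4\right) 4 - 93\right) = 64 \left(0 \left(-4\right) 4 - 93\right) = 64 \left(0 \cdot 4 - 93\right) = 64 \left(0 - 93\right) = 64 \left(-93\right) = -5952$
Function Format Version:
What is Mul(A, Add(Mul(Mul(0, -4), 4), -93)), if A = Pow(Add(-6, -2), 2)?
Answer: -5952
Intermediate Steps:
A = 64 (A = Pow(-8, 2) = 64)
Mul(A, Add(Mul(Mul(0, -4), 4), -93)) = Mul(64, Add(Mul(Mul(0, -4), 4), -93)) = Mul(64, Add(Mul(0, 4), -93)) = Mul(64, Add(0, -93)) = Mul(64, -93) = -5952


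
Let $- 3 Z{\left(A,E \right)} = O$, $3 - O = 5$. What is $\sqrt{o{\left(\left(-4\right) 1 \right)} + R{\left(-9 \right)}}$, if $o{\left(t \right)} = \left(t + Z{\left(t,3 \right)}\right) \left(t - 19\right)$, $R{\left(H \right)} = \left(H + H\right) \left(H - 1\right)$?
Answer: $\frac{\sqrt{2310}}{3} \approx 16.021$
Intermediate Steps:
$R{\left(H \right)} = 2 H \left(-1 + H\right)$
$O = -2$ ($O = 3 - 5 = -2$)
$Z{\left(A,E \right)} = \frac{2}{3}$ ($Z{\left(A,E \right)} = \left(- \frac{1}{3}\right) \left(-2\right) = \frac{2}{3}$)
$o{\left(t \right)} = \left(-19 + t\right) \left(\frac{2}{3} + t\right)$ ($o{\left(t \right)} = \left(t + \frac{2}{3}\right) \left(t - 19\right) = \left(\frac{2}{3} + t\right) \left(-19 + t\right) = \left(-19 + t\right) \left(\frac{2}{3} + t\right)$)
$\sqrt{o{\left(\left(-4\right) 1 \right)} + R{\left(-9 \right)}} = \sqrt{\left(- \frac{38}{3} + \left(\left(-4\right) 1\right)^{2} - \frac{55 \left(\left(-4\right) 1\right)}{3}\right) + 2 \left(-9\right) \left(-1 - 9\right)} = \sqrt{\left(- \frac{38}{3} + \left(-4\right)^{2} - - \frac{220}{3}\right) + 2 \left(-9\right) \left(-10\right)} = \sqrt{\left(- \frac{38}{3} + 16 + \frac{220}{3}\right) + 180} = \sqrt{\frac{230}{3} + 180} = \sqrt{\frac{770}{3}} = \frac{\sqrt{2310}}{3}$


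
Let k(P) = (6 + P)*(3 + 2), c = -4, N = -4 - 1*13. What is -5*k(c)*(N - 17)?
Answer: 1700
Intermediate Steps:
N = -17 (N = -4 - 13 = -17)
k(P) = 30 + 5*P (k(P) = (6 + P)*5 = 30 + 5*P)
-5*k(c)*(N - 17) = -5*(30 + 5*(-4))*(-17 - 17) = -5*(30 - 20)*(-34) = -50*(-34) = -5*(-340) = 1700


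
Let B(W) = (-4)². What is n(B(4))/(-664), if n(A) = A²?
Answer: -32/83 ≈ -0.38554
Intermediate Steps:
B(W) = 16
n(B(4))/(-664) = 16²/(-664) = 256*(-1/664) = -32/83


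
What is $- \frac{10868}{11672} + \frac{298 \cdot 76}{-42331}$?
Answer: $- \frac{181100191}{123521858} \approx -1.4661$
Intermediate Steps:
$- \frac{10868}{11672} + \frac{298 \cdot 76}{-42331} = \left(-10868\right) \frac{1}{11672} + 22648 \left(- \frac{1}{42331}\right) = - \frac{2717}{2918} - \frac{22648}{42331} = - \frac{181100191}{123521858}$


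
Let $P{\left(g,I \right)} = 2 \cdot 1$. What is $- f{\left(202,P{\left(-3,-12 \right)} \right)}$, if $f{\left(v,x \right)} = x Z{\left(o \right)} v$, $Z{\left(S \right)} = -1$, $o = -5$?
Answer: $404$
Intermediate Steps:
$P{\left(g,I \right)} = 2$
$f{\left(v,x \right)} = - v x$ ($f{\left(v,x \right)} = x \left(-1\right) v = - x v = - v x$)
$- f{\left(202,P{\left(-3,-12 \right)} \right)} = - \left(-1\right) 202 \cdot 2 = \left(-1\right) \left(-404\right) = 404$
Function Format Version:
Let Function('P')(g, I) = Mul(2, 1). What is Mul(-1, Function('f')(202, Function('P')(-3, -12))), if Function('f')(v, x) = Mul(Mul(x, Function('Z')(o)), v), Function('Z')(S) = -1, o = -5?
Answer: 404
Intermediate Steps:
Function('P')(g, I) = 2
Function('f')(v, x) = Mul(-1, v, x) (Function('f')(v, x) = Mul(Mul(x, -1), v) = Mul(Mul(-1, x), v) = Mul(-1, v, x))
Mul(-1, Function('f')(202, Function('P')(-3, -12))) = Mul(-1, Mul(-1, 202, 2)) = Mul(-1, -404) = 404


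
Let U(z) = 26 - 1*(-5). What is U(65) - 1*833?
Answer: -802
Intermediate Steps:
U(z) = 31 (U(z) = 26 + 5 = 31)
U(65) - 1*833 = 31 - 1*833 = 31 - 833 = -802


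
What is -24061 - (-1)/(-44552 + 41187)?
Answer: -80965266/3365 ≈ -24061.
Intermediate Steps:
-24061 - (-1)/(-44552 + 41187) = -24061 - (-1)/(-3365) = -24061 - (-1)*(-1)/3365 = -24061 - 1*1/3365 = -24061 - 1/3365 = -80965266/3365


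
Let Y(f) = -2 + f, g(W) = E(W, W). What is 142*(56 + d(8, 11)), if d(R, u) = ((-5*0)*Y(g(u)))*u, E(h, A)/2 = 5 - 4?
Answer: 7952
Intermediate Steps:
E(h, A) = 2 (E(h, A) = 2*(5 - 4) = 2*1 = 2)
g(W) = 2
d(R, u) = 0 (d(R, u) = ((-5*0)*(-2 + 2))*u = (0*0)*u = 0*u = 0)
142*(56 + d(8, 11)) = 142*(56 + 0) = 142*56 = 7952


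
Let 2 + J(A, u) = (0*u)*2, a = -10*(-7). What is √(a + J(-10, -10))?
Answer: 2*√17 ≈ 8.2462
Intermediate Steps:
a = 70
J(A, u) = -2 (J(A, u) = -2 + (0*u)*2 = -2 + 0*2 = -2 + 0 = -2)
√(a + J(-10, -10)) = √(70 - 2) = √68 = 2*√17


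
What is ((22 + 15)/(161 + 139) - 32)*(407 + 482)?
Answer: -8501507/300 ≈ -28338.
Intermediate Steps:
((22 + 15)/(161 + 139) - 32)*(407 + 482) = (37/300 - 32)*889 = -9563/300*889 = -8501507/300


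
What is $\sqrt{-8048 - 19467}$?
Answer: $i \sqrt{27515} \approx 165.88 i$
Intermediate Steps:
$\sqrt{-8048 - 19467} = \sqrt{-27515} = i \sqrt{27515}$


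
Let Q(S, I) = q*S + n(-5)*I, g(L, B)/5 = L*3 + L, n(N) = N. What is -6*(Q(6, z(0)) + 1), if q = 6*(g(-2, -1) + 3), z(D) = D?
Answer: 7986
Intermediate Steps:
g(L, B) = 20*L (g(L, B) = 5*(L*3 + L) = 5*(3*L + L) = 5*(4*L) = 20*L)
q = -222 (q = 6*(20*(-2) + 3) = 6*(-40 + 3) = 6*(-37) = -222)
Q(S, I) = -222*S - 5*I
-6*(Q(6, z(0)) + 1) = -6*((-222*6 - 5*0) + 1) = -6*((-1332 + 0) + 1) = -6*(-1332 + 1) = -6*(-1331) = 7986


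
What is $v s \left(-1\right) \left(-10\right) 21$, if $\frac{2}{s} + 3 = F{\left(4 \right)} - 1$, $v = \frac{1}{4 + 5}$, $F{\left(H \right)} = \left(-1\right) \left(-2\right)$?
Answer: $- \frac{70}{3} \approx -23.333$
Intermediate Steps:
$F{\left(H \right)} = 2$
$v = \frac{1}{9} \approx 0.11111$
$s = -1$ ($s = \frac{2}{-3 + \left(2 - 1\right)} = \frac{2}{-3 + 1} = \frac{2}{-2} = 2 \left(- \frac{1}{2}\right) = -1$)
$v s \left(-1\right) \left(-10\right) 21 = \frac{1}{9} \left(-1\right) \left(-1\right) \left(-10\right) 21 = \left(- \frac{1}{9}\right) \left(-1\right) \left(-10\right) 21 = \frac{1}{9} \left(-10\right) 21 = \left(- \frac{10}{9}\right) 21 = - \frac{70}{3}$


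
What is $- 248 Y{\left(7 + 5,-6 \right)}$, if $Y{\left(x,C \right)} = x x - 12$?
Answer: $-32736$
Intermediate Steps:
$Y{\left(x,C \right)} = -12 + x^{2}$ ($Y{\left(x,C \right)} = x^{2} - 12 = -12 + x^{2}$)
$- 248 Y{\left(7 + 5,-6 \right)} = - 248 \left(-12 + \left(7 + 5\right)^{2}\right) = - 248 \left(-12 + 12^{2}\right) = - 248 \left(-12 + 144\right) = \left(-248\right) 132 = -32736$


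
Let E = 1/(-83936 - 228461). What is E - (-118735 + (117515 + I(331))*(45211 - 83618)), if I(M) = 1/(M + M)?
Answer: 933426153017385677/206806814 ≈ 4.5135e+9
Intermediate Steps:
I(M) = 1/(2*M)
E = -1/312397 (E = 1/(-312397) = -1/312397 ≈ -3.2011e-6)
E - (-118735 + (117515 + I(331))*(45211 - 83618)) = -1/312397 - (-118735 + (117515 + (½)/331)*(45211 - 83618)) = -1/312397 - (-118735 + (117515 + (½)*(1/331))*(-38407)) = -1/312397 - (-118735 + (117515 + 1/662)*(-38407)) = -1/312397 - (-118735 + (77794931/662)*(-38407)) = -1/312397 - (-118735 - 2987869914917/662) = -1/312397 - 1*(-2987948517487/662) = -1/312397 + 2987948517487/662 = 933426153017385677/206806814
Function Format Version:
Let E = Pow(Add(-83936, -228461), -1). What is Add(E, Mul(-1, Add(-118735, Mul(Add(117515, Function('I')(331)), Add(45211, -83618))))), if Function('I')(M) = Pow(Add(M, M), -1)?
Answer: Rational(933426153017385677, 206806814) ≈ 4.5135e+9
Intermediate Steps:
Function('I')(M) = Mul(Rational(1, 2), Pow(M, -1)) (Function('I')(M) = Pow(Mul(2, M), -1) = Mul(Rational(1, 2), Pow(M, -1)))
E = Rational(-1, 312397) (E = Pow(-312397, -1) = Rational(-1, 312397) ≈ -3.2011e-6)
Add(E, Mul(-1, Add(-118735, Mul(Add(117515, Function('I')(331)), Add(45211, -83618))))) = Add(Rational(-1, 312397), Mul(-1, Add(-118735, Mul(Add(117515, Mul(Rational(1, 2), Pow(331, -1))), Add(45211, -83618))))) = Add(Rational(-1, 312397), Mul(-1, Add(-118735, Mul(Add(117515, Mul(Rational(1, 2), Rational(1, 331))), -38407)))) = Add(Rational(-1, 312397), Mul(-1, Add(-118735, Mul(Add(117515, Rational(1, 662)), -38407)))) = Add(Rational(-1, 312397), Mul(-1, Add(-118735, Mul(Rational(77794931, 662), -38407)))) = Add(Rational(-1, 312397), Mul(-1, Add(-118735, Rational(-2987869914917, 662)))) = Add(Rational(-1, 312397), Mul(-1, Rational(-2987948517487, 662))) = Add(Rational(-1, 312397), Rational(2987948517487, 662)) = Rational(933426153017385677, 206806814)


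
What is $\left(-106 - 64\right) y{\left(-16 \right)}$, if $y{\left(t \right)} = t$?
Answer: $2720$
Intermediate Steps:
$\left(-106 - 64\right) y{\left(-16 \right)} = \left(-106 - 64\right) \left(-16\right) = \left(-170\right) \left(-16\right) = 2720$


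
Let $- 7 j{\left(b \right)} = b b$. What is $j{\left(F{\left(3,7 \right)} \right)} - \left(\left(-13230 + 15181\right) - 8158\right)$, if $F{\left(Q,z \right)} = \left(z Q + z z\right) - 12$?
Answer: $\frac{40085}{7} \approx 5726.4$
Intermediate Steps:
$F{\left(Q,z \right)} = -12 + z^{2} + Q z$ ($F{\left(Q,z \right)} = \left(Q z + z^{2}\right) - 12 = \left(z^{2} + Q z\right) - 12 = -12 + z^{2} + Q z$)
$j{\left(b \right)} = - \frac{b^{2}}{7}$ ($j{\left(b \right)} = - \frac{b b}{7} = - \frac{b^{2}}{7}$)
$j{\left(F{\left(3,7 \right)} \right)} - \left(\left(-13230 + 15181\right) - 8158\right) = - \frac{\left(-12 + 7^{2} + 3 \cdot 7\right)^{2}}{7} - \left(\left(-13230 + 15181\right) - 8158\right) = - \frac{\left(-12 + 49 + 21\right)^{2}}{7} - \left(1951 - 8158\right) = - \frac{58^{2}}{7} - -6207 = \left(- \frac{1}{7}\right) 3364 + 6207 = - \frac{3364}{7} + 6207 = \frac{40085}{7}$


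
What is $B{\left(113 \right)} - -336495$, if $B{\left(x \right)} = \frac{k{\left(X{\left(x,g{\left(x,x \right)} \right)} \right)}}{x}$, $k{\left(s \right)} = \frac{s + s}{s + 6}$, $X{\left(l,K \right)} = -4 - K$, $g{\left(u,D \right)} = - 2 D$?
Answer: $\frac{722454802}{2147} \approx 3.365 \cdot 10^{5}$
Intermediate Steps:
$k{\left(s \right)} = \frac{2 s}{6 + s}$
$B{\left(x \right)} = \frac{2 \left(-4 + 2 x\right)}{x \left(2 + 2 x\right)}$ ($B{\left(x \right)} = \frac{2 \left(-4 - - 2 x\right) \frac{1}{6 - \left(4 - 2 x\right)}}{x} = \frac{2 \left(-4 + 2 x\right) \frac{1}{6 + \left(-4 + 2 x\right)}}{x} = \frac{2 \left(-4 + 2 x\right) \frac{1}{2 + 2 x}}{x} = \frac{2 \frac{1}{2 + 2 x} \left(-4 + 2 x\right)}{x} = \frac{2 \left(-4 + 2 x\right)}{x \left(2 + 2 x\right)}$)
$B{\left(113 \right)} - -336495 = \frac{2 \left(-2 + 113\right)}{113 \left(1 + 113\right)} - -336495 = 2 \cdot \frac{1}{113} \cdot \frac{1}{114} \cdot 111 + 336495 = \frac{37}{2147} + 336495 = \frac{722454802}{2147}$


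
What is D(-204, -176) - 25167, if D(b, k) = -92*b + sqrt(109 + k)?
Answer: -6399 + I*sqrt(67) ≈ -6399.0 + 8.1853*I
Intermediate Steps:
D(b, k) = sqrt(109 + k) - 92*b
D(-204, -176) - 25167 = (sqrt(109 - 176) - 92*(-204)) - 25167 = (sqrt(-67) + 18768) - 25167 = (I*sqrt(67) + 18768) - 25167 = (18768 + I*sqrt(67)) - 25167 = -6399 + I*sqrt(67)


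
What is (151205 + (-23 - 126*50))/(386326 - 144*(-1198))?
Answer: 72441/279419 ≈ 0.25926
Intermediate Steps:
(151205 + (-23 - 126*50))/(386326 - 144*(-1198)) = (151205 + (-23 - 6300))/(386326 + 172512) = (151205 - 6323)/558838 = 144882*(1/558838) = 72441/279419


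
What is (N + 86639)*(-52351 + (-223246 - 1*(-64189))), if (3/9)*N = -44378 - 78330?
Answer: 59508180880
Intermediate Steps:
N = -368124 (N = 3*(-44378 - 78330) = 3*(-122708) = -368124)
(N + 86639)*(-52351 + (-223246 - 1*(-64189))) = (-368124 + 86639)*(-52351 + (-223246 - 1*(-64189))) = -281485*(-52351 + (-223246 + 64189)) = -281485*(-52351 - 159057) = -281485*(-211408) = 59508180880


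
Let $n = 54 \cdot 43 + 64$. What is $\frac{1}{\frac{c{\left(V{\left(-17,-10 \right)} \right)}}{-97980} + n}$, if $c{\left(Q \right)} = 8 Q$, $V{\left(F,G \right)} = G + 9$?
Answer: $\frac{24495}{58445072} \approx 0.00041911$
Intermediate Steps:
$V{\left(F,G \right)} = 9 + G$
$n = 2386$ ($n = 2322 + 64 = 2386$)
$\frac{1}{\frac{c{\left(V{\left(-17,-10 \right)} \right)}}{-97980} + n} = \frac{1}{\frac{8 \left(9 - 10\right)}{-97980} + 2386} = \frac{1}{8 \left(-1\right) \left(- \frac{1}{97980}\right) + 2386} = \frac{1}{\left(-8\right) \left(- \frac{1}{97980}\right) + 2386} = \frac{1}{\frac{2}{24495} + 2386} = \frac{1}{\frac{58445072}{24495}} = \frac{24495}{58445072}$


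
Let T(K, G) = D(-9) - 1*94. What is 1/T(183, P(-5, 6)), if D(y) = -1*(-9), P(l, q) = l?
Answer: -1/85 ≈ -0.011765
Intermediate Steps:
D(y) = 9
T(K, G) = -85 (T(K, G) = 9 - 1*94 = 9 - 94 = -85)
1/T(183, P(-5, 6)) = 1/(-85) = -1/85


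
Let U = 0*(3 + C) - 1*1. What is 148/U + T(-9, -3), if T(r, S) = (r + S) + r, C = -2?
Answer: -169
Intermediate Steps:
T(r, S) = S + 2*r (T(r, S) = (S + r) + r = S + 2*r)
U = -1 (U = 0*(3 - 2) - 1*1 = 0*1 - 1 = 0 - 1 = -1)
148/U + T(-9, -3) = 148/(-1) + (-3 + 2*(-9)) = -1*148 + (-3 - 18) = -148 - 21 = -169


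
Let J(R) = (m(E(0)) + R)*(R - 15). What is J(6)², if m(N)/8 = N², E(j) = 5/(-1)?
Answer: 3437316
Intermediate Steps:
E(j) = -5 (E(j) = 5*(-1) = -5)
m(N) = 8*N²
J(R) = (-15 + R)*(200 + R) (J(R) = (8*(-5)² + R)*(R - 15) = (8*25 + R)*(-15 + R) = (200 + R)*(-15 + R) = (-15 + R)*(200 + R))
J(6)² = (-3000 + 6² + 185*6)² = (-3000 + 36 + 1110)² = (-1854)² = 3437316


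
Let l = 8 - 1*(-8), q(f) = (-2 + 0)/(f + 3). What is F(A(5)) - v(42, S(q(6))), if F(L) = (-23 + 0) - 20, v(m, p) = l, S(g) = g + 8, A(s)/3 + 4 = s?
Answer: -59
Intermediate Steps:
A(s) = -12 + 3*s
q(f) = -2/(3 + f)
S(g) = 8 + g
l = 16 (l = 8 + 8 = 16)
v(m, p) = 16
F(L) = -43 (F(L) = -23 - 20 = -43)
F(A(5)) - v(42, S(q(6))) = -43 - 1*16 = -43 - 16 = -59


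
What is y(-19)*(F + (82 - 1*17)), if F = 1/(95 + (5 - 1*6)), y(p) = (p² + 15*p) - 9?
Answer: 409437/94 ≈ 4355.7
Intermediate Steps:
y(p) = -9 + p² + 15*p
F = 1/94 (F = 1/(95 + (5 - 6)) = 1/(95 - 1) = 1/94 ≈ 0.010638)
y(-19)*(F + (82 - 1*17)) = (-9 + (-19)² + 15*(-19))*(1/94 + (82 - 1*17)) = (-9 + 361 - 285)*(1/94 + (82 - 17)) = 67*(1/94 + 65) = 67*(6111/94) = 409437/94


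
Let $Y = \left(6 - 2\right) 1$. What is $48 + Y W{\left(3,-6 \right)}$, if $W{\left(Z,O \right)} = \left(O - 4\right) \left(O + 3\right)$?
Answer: $168$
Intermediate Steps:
$Y = 4$ ($Y = 4 \cdot 1 = 4$)
$W{\left(Z,O \right)} = \left(-4 + O\right) \left(3 + O\right)$
$48 + Y W{\left(3,-6 \right)} = 48 + 4 \left(-12 + \left(-6\right)^{2} - -6\right) = 48 + 4 \left(-12 + 36 + 6\right) = 48 + 4 \cdot 30 = 48 + 120 = 168$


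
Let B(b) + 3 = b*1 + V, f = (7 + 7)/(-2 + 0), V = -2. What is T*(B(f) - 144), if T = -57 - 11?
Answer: 10608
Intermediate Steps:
f = -7 (f = 14/(-2) = 14*(-1/2) = -7)
T = -68
B(b) = -5 + b (B(b) = -3 + (b*1 - 2) = -3 + (b - 2) = -3 + (-2 + b) = -5 + b)
T*(B(f) - 144) = -68*((-5 - 7) - 144) = -68*(-12 - 144) = -68*(-156) = 10608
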